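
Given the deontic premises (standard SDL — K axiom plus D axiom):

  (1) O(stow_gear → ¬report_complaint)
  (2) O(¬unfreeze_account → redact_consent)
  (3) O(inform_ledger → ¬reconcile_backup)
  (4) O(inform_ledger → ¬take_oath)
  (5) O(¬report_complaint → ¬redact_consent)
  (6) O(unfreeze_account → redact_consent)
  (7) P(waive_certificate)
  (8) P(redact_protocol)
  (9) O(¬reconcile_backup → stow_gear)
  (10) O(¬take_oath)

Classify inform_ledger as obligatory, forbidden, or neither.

Premises 6 and 2 are O(unfreeze_account → redact_consent) and O(¬unfreeze_account → redact_consent); every ideal world satisfies unfreeze_account or ¬unfreeze_account, so in either case redact_consent holds — hence O(redact_consent).
Premise 5 is O(¬report_complaint → ¬redact_consent); contrapositively O(redact_consent → report_complaint). Since O(redact_consent) holds, K gives O(report_complaint).
Premise 1 is O(stow_gear → ¬report_complaint); contrapositively O(report_complaint → ¬stow_gear). Since O(report_complaint) holds, K gives O(¬stow_gear).
Premise 9 is O(¬reconcile_backup → stow_gear); contrapositively O(¬stow_gear → reconcile_backup). Since O(¬stow_gear) holds, K gives O(reconcile_backup).
Premise 3 is O(inform_ledger → ¬reconcile_backup); contrapositively O(reconcile_backup → ¬inform_ledger). Since O(reconcile_backup) holds, K gives O(¬inform_ledger).
Premises 4, 7, 8, 10 do not contribute to this derivation.
Thus O(¬inform_ledger), which is F(inform_ledger): inform_ledger is forbidden.

Forbidden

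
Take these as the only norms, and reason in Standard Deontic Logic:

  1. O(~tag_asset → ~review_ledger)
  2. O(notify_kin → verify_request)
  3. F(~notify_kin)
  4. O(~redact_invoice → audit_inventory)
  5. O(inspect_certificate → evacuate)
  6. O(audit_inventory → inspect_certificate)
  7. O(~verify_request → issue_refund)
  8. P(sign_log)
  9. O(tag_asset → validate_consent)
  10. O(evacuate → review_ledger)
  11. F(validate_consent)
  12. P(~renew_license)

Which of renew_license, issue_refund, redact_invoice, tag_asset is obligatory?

F(validate_consent) at premise 11 means O(~validate_consent).
Premise 9 is O(tag_asset → validate_consent); contrapositively O(~validate_consent → ~tag_asset). Since O(~validate_consent) holds, K gives O(~tag_asset).
Applying K to premise 1 (O(~tag_asset → ~review_ledger)) and O(~tag_asset) yields O(~review_ledger).
Premise 10, O(evacuate → review_ledger), contraposes to O(~review_ledger → ~evacuate); with O(~review_ledger) we get O(~evacuate).
The contrapositive of premise 5 (O(inspect_certificate → evacuate)) is O(~evacuate → ~inspect_certificate), and O(~evacuate) is already established, so O(~inspect_certificate).
The contrapositive of premise 6 (O(audit_inventory → inspect_certificate)) is O(~inspect_certificate → ~audit_inventory), and O(~inspect_certificate) is already established, so O(~audit_inventory).
Premise 4, O(~redact_invoice → audit_inventory), contraposes to O(~audit_inventory → redact_invoice); with O(~audit_inventory) we get O(redact_invoice).
So O(redact_invoice) holds — redact_invoice is obligatory. None of the other listed options is made obligatory by any chain of premises.

redact_invoice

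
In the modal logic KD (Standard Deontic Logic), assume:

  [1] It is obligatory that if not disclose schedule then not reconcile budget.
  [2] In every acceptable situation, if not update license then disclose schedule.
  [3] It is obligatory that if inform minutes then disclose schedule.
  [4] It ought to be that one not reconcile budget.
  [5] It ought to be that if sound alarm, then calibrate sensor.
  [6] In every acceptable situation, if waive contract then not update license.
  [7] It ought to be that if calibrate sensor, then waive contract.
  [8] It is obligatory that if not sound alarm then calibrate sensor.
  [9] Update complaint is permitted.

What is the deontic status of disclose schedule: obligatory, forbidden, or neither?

Obligatory

By case analysis on ¬sound_alarm: premise 8 gives O(¬sound_alarm → calibrate_sensor) and premise 5 gives O(sound_alarm → calibrate_sensor), so O(calibrate_sensor) either way.
Applying K to premise 7 (O(calibrate_sensor → waive_contract)) and O(calibrate_sensor) yields O(waive_contract).
From O(waive_contract) and premise 6, O(waive_contract → ¬update_license), we obtain O(¬update_license).
From O(¬update_license) and premise 2, O(¬update_license → disclose_schedule), we obtain O(disclose_schedule).
Premises 1, 3, 4, 9 do not contribute to this derivation.
Hence disclose_schedule is obligatory.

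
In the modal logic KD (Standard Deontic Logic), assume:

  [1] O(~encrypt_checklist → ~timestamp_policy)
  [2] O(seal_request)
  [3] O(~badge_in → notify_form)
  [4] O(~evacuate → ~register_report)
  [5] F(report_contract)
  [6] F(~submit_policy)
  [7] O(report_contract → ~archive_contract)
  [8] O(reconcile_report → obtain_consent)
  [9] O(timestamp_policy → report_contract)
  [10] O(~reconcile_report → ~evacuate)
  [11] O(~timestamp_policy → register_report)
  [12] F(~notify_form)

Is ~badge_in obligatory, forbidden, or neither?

Premise 3 is O(~badge_in → notify_form); even if O(notify_form) held, inferring O(~badge_in) would be affirming the consequent — invalid.
No premise or chain of K-axiom applications forces O(~badge_in), and none forces O(badge_in). So ~badge_in is neither obligatory nor forbidden under these norms.

Neither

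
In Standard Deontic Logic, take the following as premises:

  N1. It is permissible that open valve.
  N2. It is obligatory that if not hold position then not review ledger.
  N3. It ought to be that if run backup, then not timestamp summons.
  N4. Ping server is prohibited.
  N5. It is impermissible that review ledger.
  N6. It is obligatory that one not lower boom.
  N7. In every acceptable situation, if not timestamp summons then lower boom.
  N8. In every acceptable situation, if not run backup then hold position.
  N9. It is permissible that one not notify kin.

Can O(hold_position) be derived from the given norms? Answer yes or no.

Premise 6 states O(¬lower_boom) outright.
Premise 7, O(¬timestamp_summons → lower_boom), contraposes to O(¬lower_boom → timestamp_summons); with O(¬lower_boom) we get O(timestamp_summons).
Premise 3, O(run_backup → ¬timestamp_summons), contraposes to O(timestamp_summons → ¬run_backup); with O(timestamp_summons) we get O(¬run_backup).
Premise 8 is O(¬run_backup → hold_position); since O(¬run_backup), deontic closure gives O(hold_position).
Premises 1, 2, 4, 5, 9 do not contribute to this derivation.
So O(hold_position) follows.

Yes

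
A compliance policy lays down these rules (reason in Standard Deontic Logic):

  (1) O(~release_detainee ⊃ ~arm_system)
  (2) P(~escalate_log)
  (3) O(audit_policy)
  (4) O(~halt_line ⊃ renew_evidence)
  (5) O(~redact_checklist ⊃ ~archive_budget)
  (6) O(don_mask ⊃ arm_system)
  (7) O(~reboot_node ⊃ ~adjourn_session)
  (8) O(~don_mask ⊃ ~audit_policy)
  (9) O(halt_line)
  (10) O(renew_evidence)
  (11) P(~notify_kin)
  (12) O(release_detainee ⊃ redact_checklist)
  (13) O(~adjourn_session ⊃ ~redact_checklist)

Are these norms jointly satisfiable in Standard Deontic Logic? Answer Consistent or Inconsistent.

Premise 4 is O(~halt_line ⊃ renew_evidence); even if O(renew_evidence) held, inferring O(~halt_line) would be affirming the consequent — invalid.
So O(~halt_line) is not derivable, and the apparent clash with O(halt_line) does not arise.
A world satisfying every obligation exists (e.g. adjourn_session=true, archive_budget=false, arm_system=true, audit_policy=true, don_mask=true, escalate_log=false, halt_line=true, notify_kin=false, reboot_node=true, redact_checklist=true, release_detainee=true, renew_evidence=true); no atom is both obligatory and forbidden, so the set is consistent.

Consistent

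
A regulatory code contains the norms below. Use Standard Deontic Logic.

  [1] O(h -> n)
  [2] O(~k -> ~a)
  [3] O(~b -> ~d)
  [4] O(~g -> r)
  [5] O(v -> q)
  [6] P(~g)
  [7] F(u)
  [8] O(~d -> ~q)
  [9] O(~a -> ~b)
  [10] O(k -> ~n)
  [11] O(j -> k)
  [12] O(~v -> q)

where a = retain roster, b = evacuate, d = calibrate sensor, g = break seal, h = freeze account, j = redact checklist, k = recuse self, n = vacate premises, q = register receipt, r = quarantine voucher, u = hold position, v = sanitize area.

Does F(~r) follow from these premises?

Premise 4 is O(~g -> r), but O(~g) is not derivable from the premises (the permission P(~g) asserts only ~O(g), not O(~g)), so it does not yield O(r).
No other premise forces O(r). An ideal world satisfying every premise can still have ~r true, so F(~r) is not derivable.

No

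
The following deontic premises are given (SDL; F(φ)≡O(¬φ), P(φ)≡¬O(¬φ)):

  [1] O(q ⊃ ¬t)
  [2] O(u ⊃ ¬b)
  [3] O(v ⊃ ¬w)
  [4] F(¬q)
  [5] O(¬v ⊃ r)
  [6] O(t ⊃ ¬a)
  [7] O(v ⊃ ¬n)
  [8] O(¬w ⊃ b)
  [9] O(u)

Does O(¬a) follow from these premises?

Premise 6 is O(t ⊃ ¬a), but O(t) is not derivable from the premises, so it does not yield O(¬a).
No other premise forces O(¬a). An ideal world satisfying every premise can still have ¬a false, so O(¬a) is not derivable.

No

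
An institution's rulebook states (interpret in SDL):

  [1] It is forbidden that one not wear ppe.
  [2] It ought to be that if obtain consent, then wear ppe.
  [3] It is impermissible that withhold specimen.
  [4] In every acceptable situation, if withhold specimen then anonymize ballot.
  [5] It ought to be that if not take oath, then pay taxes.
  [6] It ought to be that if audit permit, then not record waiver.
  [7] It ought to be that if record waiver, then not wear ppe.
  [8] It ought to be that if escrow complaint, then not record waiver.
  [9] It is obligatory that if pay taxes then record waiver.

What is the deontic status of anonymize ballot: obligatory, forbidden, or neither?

Premise 4 is O(withhold_specimen → anonymize_ballot), but O(withhold_specimen) is not derivable from the premises, so it does not yield O(anonymize_ballot).
No premise or chain of K-axiom applications forces O(anonymize_ballot), and none forces O(¬anonymize_ballot). So anonymize_ballot is neither obligatory nor forbidden under these norms.

Neither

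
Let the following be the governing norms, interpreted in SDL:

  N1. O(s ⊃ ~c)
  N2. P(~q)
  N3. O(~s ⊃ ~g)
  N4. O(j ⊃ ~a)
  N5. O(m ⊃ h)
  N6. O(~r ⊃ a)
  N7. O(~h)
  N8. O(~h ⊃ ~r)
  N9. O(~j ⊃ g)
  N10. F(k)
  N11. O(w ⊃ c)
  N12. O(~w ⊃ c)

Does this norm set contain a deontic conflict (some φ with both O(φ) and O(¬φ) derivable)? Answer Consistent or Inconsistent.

Inconsistent

Premises 12 and 11 cover both cases: O(~w ⊃ c) and O(w ⊃ c). Since ~w ∨ w is a tautology, O(c) follows.
The contrapositive of premise 1 (O(s ⊃ ~c)) is O(c ⊃ ~s), and O(c) is already established, so O(~s).
Premise 3 is O(~s ⊃ ~g); since O(~s), deontic closure gives O(~g).
Premise 9, O(~j ⊃ g), contraposes to O(~g ⊃ j); with O(~g) we get O(j).
With premise 4, O(j ⊃ ~a), the K-axiom yields O(~a).
The contrapositive of premise 6 (O(~r ⊃ a)) is O(~a ⊃ r), and O(~a) is already established, so O(r).
Premise 8, O(~h ⊃ ~r), contraposes to O(r ⊃ h); with O(r) we get O(h).
However, premise 7 gives O(~h).
We now have both O(h) and O(~h) — h is simultaneously obligatory and forbidden, violating the D-axiom.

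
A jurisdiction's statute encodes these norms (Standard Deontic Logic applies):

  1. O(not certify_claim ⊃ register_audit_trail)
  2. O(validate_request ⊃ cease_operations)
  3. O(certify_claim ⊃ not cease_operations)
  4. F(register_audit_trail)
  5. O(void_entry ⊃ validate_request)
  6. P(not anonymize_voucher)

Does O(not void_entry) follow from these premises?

Premise 4 is F(register_audit_trail), i.e. O(not register_audit_trail).
Premise 1 is O(not certify_claim ⊃ register_audit_trail); contrapositively O(not register_audit_trail ⊃ certify_claim). Since O(not register_audit_trail) holds, K gives O(certify_claim).
Applying K to premise 3 (O(certify_claim ⊃ not cease_operations)) and O(certify_claim) yields O(not cease_operations).
The contrapositive of premise 2 (O(validate_request ⊃ cease_operations)) is O(not cease_operations ⊃ not validate_request), and O(not cease_operations) is already established, so O(not validate_request).
Premise 5 is O(void_entry ⊃ validate_request); contrapositively O(not validate_request ⊃ not void_entry). Since O(not validate_request) holds, K gives O(not void_entry).
Premise 6 does not contribute to this derivation.
So O(not void_entry) follows.

Yes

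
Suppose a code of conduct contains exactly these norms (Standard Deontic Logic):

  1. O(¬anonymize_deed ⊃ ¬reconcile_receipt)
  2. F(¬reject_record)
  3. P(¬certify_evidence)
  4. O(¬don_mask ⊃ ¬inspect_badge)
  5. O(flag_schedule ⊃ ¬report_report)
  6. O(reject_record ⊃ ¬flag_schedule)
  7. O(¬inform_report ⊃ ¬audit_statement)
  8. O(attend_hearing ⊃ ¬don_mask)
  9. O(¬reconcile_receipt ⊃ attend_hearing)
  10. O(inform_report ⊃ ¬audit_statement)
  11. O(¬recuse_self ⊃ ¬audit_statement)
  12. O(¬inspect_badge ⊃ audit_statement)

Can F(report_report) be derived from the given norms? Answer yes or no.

Premise 5 is O(flag_schedule ⊃ ¬report_report), but O(flag_schedule) is not derivable from the premises, so it does not yield O(¬report_report).
No other premise forces O(¬report_report). An ideal world satisfying every premise can still have report_report true, so F(report_report) is not derivable.

No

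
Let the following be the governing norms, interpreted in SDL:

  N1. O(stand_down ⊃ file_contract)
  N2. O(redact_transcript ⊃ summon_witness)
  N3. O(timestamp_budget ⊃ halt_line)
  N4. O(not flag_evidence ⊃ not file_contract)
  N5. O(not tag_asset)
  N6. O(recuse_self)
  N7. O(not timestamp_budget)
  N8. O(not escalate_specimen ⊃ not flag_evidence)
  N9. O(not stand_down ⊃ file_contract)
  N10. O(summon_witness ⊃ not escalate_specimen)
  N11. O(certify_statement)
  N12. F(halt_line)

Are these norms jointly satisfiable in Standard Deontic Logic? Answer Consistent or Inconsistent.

Consistent

Premise 3 is O(timestamp_budget ⊃ halt_line), but O(timestamp_budget) is not derivable from the premises, so it does not yield O(halt_line).
So O(halt_line) is not derivable, and the apparent clash with O(not halt_line) does not arise.
A world satisfying every obligation exists (e.g. certify_statement=true, escalate_specimen=true, file_contract=true, flag_evidence=true, halt_line=false, recuse_self=true, redact_transcript=false, stand_down=false, summon_witness=false, tag_asset=false, timestamp_budget=false); no atom is both obligatory and forbidden, so the set is consistent.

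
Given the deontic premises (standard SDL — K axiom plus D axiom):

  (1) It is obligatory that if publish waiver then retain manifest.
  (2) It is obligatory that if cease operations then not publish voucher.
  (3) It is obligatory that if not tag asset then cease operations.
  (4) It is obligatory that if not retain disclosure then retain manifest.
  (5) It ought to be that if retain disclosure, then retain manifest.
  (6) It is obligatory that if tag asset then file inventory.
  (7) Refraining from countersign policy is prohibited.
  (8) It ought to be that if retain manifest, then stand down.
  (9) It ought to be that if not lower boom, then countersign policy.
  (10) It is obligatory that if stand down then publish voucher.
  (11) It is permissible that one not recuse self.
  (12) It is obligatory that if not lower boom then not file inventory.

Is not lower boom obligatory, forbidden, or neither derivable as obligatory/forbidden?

Forbidden

By case analysis on retain_disclosure: premise 5 gives O(retain_disclosure → retain_manifest) and premise 4 gives O(¬retain_disclosure → retain_manifest), so O(retain_manifest) either way.
With premise 8, O(retain_manifest → stand_down), the K-axiom yields O(stand_down).
From O(stand_down) and premise 10, O(stand_down → publish_voucher), we obtain O(publish_voucher).
Premise 2, O(cease_operations → ¬publish_voucher), contraposes to O(publish_voucher → ¬cease_operations); with O(publish_voucher) we get O(¬cease_operations).
Premise 3, O(¬tag_asset → cease_operations), contraposes to O(¬cease_operations → tag_asset); with O(¬cease_operations) we get O(tag_asset).
Applying K to premise 6 (O(tag_asset → file_inventory)) and O(tag_asset) yields O(file_inventory).
Premise 12, O(¬lower_boom → ¬file_inventory), contraposes to O(file_inventory → lower_boom); with O(file_inventory) we get O(lower_boom).
Premises 1, 7, 9, 11 do not contribute to this derivation.
Thus O(lower_boom), which is F(¬lower_boom): ¬lower_boom is forbidden.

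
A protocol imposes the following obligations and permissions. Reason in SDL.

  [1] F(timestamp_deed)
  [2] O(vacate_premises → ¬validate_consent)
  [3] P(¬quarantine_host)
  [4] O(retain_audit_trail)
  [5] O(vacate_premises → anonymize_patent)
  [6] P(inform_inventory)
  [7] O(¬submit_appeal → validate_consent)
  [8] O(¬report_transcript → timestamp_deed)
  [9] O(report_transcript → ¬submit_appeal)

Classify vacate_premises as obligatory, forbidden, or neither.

F(timestamp_deed) at premise 1 means O(¬timestamp_deed).
Premise 8 is O(¬report_transcript → timestamp_deed); contrapositively O(¬timestamp_deed → report_transcript). Since O(¬timestamp_deed) holds, K gives O(report_transcript).
Applying K to premise 9 (O(report_transcript → ¬submit_appeal)) and O(report_transcript) yields O(¬submit_appeal).
Premise 7 is O(¬submit_appeal → validate_consent); since O(¬submit_appeal), deontic closure gives O(validate_consent).
The contrapositive of premise 2 (O(vacate_premises → ¬validate_consent)) is O(validate_consent → ¬vacate_premises), and O(validate_consent) is already established, so O(¬vacate_premises).
Premises 3, 4, 5, 6 do not contribute to this derivation.
Thus O(¬vacate_premises), which is F(vacate_premises): vacate_premises is forbidden.

Forbidden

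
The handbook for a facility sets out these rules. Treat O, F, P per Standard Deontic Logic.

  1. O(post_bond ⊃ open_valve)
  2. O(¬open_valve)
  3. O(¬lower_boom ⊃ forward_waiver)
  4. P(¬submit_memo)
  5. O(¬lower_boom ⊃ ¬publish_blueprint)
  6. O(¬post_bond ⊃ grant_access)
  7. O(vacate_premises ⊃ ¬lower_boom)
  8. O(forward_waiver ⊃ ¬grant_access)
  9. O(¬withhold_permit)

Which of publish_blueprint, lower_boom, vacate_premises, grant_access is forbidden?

vacate_premises

From premise 2 we have O(¬open_valve).
Premise 1, O(post_bond ⊃ open_valve), contraposes to O(¬open_valve ⊃ ¬post_bond); with O(¬open_valve) we get O(¬post_bond).
Applying K to premise 6 (O(¬post_bond ⊃ grant_access)) and O(¬post_bond) yields O(grant_access).
Premise 8 is O(forward_waiver ⊃ ¬grant_access); contrapositively O(grant_access ⊃ ¬forward_waiver). Since O(grant_access) holds, K gives O(¬forward_waiver).
Premise 3 is O(¬lower_boom ⊃ forward_waiver); contrapositively O(¬forward_waiver ⊃ lower_boom). Since O(¬forward_waiver) holds, K gives O(lower_boom).
Premise 7 is O(vacate_premises ⊃ ¬lower_boom); contrapositively O(lower_boom ⊃ ¬vacate_premises). Since O(lower_boom) holds, K gives O(¬vacate_premises).
So O(¬vacate_premises) holds, i.e. vacate_premises is forbidden. None of the other listed options is forbidden under the premises.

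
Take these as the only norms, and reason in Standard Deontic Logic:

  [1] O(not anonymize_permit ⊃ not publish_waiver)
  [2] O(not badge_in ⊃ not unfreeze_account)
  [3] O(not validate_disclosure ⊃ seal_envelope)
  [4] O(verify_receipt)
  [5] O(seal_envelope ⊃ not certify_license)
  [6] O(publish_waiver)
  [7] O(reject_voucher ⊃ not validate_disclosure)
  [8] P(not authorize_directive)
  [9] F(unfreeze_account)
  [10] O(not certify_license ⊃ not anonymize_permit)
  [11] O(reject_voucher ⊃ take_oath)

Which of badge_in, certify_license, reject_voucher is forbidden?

From premise 6 we have O(publish_waiver).
Premise 1 is O(not anonymize_permit ⊃ not publish_waiver); contrapositively O(publish_waiver ⊃ anonymize_permit). Since O(publish_waiver) holds, K gives O(anonymize_permit).
The contrapositive of premise 10 (O(not certify_license ⊃ not anonymize_permit)) is O(anonymize_permit ⊃ certify_license), and O(anonymize_permit) is already established, so O(certify_license).
Premise 5, O(seal_envelope ⊃ not certify_license), contraposes to O(certify_license ⊃ not seal_envelope); with O(certify_license) we get O(not seal_envelope).
Premise 3 is O(not validate_disclosure ⊃ seal_envelope); contrapositively O(not seal_envelope ⊃ validate_disclosure). Since O(not seal_envelope) holds, K gives O(validate_disclosure).
Premise 7, O(reject_voucher ⊃ not validate_disclosure), contraposes to O(validate_disclosure ⊃ not reject_voucher); with O(validate_disclosure) we get O(not reject_voucher).
So O(not reject_voucher) holds, i.e. reject_voucher is forbidden. None of the other listed options is forbidden under the premises.

reject_voucher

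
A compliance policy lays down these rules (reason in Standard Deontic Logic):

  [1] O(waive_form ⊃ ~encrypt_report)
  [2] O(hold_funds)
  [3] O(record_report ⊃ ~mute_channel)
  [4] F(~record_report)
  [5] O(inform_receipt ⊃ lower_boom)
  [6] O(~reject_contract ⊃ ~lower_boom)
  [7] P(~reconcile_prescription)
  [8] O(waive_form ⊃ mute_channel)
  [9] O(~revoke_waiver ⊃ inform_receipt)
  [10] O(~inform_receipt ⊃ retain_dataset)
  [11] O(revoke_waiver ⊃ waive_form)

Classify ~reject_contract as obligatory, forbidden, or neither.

Premise 4 is F(~record_report), i.e. O(record_report).
Premise 3 is O(record_report ⊃ ~mute_channel); since O(record_report), deontic closure gives O(~mute_channel).
Premise 8, O(waive_form ⊃ mute_channel), contraposes to O(~mute_channel ⊃ ~waive_form); with O(~mute_channel) we get O(~waive_form).
Premise 11 is O(revoke_waiver ⊃ waive_form); contrapositively O(~waive_form ⊃ ~revoke_waiver). Since O(~waive_form) holds, K gives O(~revoke_waiver).
Applying K to premise 9 (O(~revoke_waiver ⊃ inform_receipt)) and O(~revoke_waiver) yields O(inform_receipt).
Applying K to premise 5 (O(inform_receipt ⊃ lower_boom)) and O(inform_receipt) yields O(lower_boom).
Premise 6 is O(~reject_contract ⊃ ~lower_boom); contrapositively O(lower_boom ⊃ reject_contract). Since O(lower_boom) holds, K gives O(reject_contract).
Premises 1, 2, 7, 10 do not contribute to this derivation.
Thus O(reject_contract), which is F(~reject_contract): ~reject_contract is forbidden.

Forbidden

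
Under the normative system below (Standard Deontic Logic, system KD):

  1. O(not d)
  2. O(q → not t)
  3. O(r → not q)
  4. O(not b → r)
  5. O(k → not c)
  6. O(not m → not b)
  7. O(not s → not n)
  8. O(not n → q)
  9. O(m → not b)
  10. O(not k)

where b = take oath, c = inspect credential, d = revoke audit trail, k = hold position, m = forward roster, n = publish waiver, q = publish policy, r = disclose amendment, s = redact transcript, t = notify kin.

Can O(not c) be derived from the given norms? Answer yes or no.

No

Premise 5 is O(k → not c), but O(k) is not derivable from the premises, so it does not yield O(not c).
No other premise forces O(not c). An ideal world satisfying every premise can still have not c false, so O(not c) is not derivable.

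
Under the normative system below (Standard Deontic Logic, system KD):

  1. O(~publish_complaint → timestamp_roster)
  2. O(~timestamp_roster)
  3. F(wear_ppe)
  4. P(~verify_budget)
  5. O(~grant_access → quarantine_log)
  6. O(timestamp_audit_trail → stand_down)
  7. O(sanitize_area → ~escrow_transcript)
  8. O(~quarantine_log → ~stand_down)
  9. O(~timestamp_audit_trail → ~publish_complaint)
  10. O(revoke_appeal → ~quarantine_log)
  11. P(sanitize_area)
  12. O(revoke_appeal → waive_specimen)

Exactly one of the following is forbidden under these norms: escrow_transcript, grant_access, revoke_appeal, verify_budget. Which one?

Premise 2 states O(~timestamp_roster) outright.
Premise 1 is O(~publish_complaint → timestamp_roster); contrapositively O(~timestamp_roster → publish_complaint). Since O(~timestamp_roster) holds, K gives O(publish_complaint).
Premise 9, O(~timestamp_audit_trail → ~publish_complaint), contraposes to O(publish_complaint → timestamp_audit_trail); with O(publish_complaint) we get O(timestamp_audit_trail).
From O(timestamp_audit_trail) and premise 6, O(timestamp_audit_trail → stand_down), we obtain O(stand_down).
The contrapositive of premise 8 (O(~quarantine_log → ~stand_down)) is O(stand_down → quarantine_log), and O(stand_down) is already established, so O(quarantine_log).
The contrapositive of premise 10 (O(revoke_appeal → ~quarantine_log)) is O(quarantine_log → ~revoke_appeal), and O(quarantine_log) is already established, so O(~revoke_appeal).
So O(~revoke_appeal) holds, i.e. revoke_appeal is forbidden. None of the other listed options is forbidden under the premises.

revoke_appeal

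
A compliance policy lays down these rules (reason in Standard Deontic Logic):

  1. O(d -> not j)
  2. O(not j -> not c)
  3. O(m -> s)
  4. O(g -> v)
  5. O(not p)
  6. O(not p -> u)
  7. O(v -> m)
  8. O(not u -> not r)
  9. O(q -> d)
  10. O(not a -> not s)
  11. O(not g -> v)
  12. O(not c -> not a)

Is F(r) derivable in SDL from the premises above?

No

Premise 8 is O(not u -> not r), but O(not u) is not derivable from the premises, so it does not yield O(not r).
No other premise forces O(not r). An ideal world satisfying every premise can still have r true, so F(r) is not derivable.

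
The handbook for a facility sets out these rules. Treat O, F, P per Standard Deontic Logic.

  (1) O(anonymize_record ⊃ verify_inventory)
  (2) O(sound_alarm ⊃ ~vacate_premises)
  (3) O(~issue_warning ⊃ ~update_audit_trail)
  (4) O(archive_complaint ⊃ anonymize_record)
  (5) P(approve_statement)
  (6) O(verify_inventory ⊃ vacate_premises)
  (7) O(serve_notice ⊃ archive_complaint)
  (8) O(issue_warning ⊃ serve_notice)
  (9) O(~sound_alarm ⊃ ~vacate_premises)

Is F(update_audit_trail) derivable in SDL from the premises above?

Premises 2 and 9 cover both cases: O(sound_alarm ⊃ ~vacate_premises) and O(~sound_alarm ⊃ ~vacate_premises). Since sound_alarm ∨ ~sound_alarm is a tautology, O(~vacate_premises) follows.
Premise 6 is O(verify_inventory ⊃ vacate_premises); contrapositively O(~vacate_premises ⊃ ~verify_inventory). Since O(~vacate_premises) holds, K gives O(~verify_inventory).
Premise 1 is O(anonymize_record ⊃ verify_inventory); contrapositively O(~verify_inventory ⊃ ~anonymize_record). Since O(~verify_inventory) holds, K gives O(~anonymize_record).
Premise 4, O(archive_complaint ⊃ anonymize_record), contraposes to O(~anonymize_record ⊃ ~archive_complaint); with O(~anonymize_record) we get O(~archive_complaint).
Premise 7, O(serve_notice ⊃ archive_complaint), contraposes to O(~archive_complaint ⊃ ~serve_notice); with O(~archive_complaint) we get O(~serve_notice).
Premise 8, O(issue_warning ⊃ serve_notice), contraposes to O(~serve_notice ⊃ ~issue_warning); with O(~serve_notice) we get O(~issue_warning).
From O(~issue_warning) and premise 3, O(~issue_warning ⊃ ~update_audit_trail), we obtain O(~update_audit_trail).
Premise 5 does not contribute to this derivation.
So O(~update_audit_trail) holds, i.e. F(update_audit_trail). The claim follows.

Yes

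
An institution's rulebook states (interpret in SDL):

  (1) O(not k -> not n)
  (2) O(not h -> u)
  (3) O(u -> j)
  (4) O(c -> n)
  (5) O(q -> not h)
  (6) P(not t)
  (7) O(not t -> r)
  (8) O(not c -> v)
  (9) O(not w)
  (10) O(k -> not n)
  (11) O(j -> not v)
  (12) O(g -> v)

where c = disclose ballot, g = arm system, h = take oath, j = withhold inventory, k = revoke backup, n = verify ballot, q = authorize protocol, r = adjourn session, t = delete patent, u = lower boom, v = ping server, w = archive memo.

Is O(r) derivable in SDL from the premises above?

No

Premise 7 is O(not t -> r), but O(not t) is not derivable from the premises (the permission P(not t) asserts only not O(t), not O(not t)), so it does not yield O(r).
No other premise forces O(r). An ideal world satisfying every premise can still have r false, so O(r) is not derivable.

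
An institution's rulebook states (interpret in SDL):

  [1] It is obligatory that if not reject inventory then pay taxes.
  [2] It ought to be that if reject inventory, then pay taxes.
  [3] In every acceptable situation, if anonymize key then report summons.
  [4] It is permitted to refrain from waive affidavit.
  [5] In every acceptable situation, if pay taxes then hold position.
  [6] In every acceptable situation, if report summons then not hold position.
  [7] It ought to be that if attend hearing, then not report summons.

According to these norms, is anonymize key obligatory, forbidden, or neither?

By case analysis on reject_inventory: premise 2 gives O(reject_inventory → pay_taxes) and premise 1 gives O(¬reject_inventory → pay_taxes), so O(pay_taxes) either way.
From O(pay_taxes) and premise 5, O(pay_taxes → hold_position), we obtain O(hold_position).
Premise 6 is O(report_summons → ¬hold_position); contrapositively O(hold_position → ¬report_summons). Since O(hold_position) holds, K gives O(¬report_summons).
The contrapositive of premise 3 (O(anonymize_key → report_summons)) is O(¬report_summons → ¬anonymize_key), and O(¬report_summons) is already established, so O(¬anonymize_key).
Premises 4, 7 do not contribute to this derivation.
Thus O(¬anonymize_key), which is F(anonymize_key): anonymize_key is forbidden.

Forbidden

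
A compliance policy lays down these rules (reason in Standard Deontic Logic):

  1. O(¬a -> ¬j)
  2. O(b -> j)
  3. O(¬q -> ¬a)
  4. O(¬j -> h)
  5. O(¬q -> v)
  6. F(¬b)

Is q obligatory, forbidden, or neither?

Obligatory

F(¬b) at premise 6 means O(b).
Premise 2 is O(b -> j); since O(b), deontic closure gives O(j).
The contrapositive of premise 1 (O(¬a -> ¬j)) is O(j -> a), and O(j) is already established, so O(a).
Premise 3, O(¬q -> ¬a), contraposes to O(a -> q); with O(a) we get O(q).
Premises 4, 5 do not contribute to this derivation.
Hence q is obligatory.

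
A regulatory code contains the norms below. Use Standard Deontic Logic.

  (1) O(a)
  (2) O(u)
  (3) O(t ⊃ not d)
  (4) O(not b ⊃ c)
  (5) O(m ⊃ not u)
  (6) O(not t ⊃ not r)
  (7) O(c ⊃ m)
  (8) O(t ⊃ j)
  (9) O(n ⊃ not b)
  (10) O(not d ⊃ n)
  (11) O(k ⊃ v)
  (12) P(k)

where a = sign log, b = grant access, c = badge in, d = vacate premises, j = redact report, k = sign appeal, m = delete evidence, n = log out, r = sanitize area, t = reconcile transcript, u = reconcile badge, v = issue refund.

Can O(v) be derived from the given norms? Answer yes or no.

No

Premise 11 is O(k ⊃ v), but O(k) is not derivable from the premises (the permission P(k) asserts only not O(not k), not O(k)), so it does not yield O(v).
No other premise forces O(v). An ideal world satisfying every premise can still have v false, so O(v) is not derivable.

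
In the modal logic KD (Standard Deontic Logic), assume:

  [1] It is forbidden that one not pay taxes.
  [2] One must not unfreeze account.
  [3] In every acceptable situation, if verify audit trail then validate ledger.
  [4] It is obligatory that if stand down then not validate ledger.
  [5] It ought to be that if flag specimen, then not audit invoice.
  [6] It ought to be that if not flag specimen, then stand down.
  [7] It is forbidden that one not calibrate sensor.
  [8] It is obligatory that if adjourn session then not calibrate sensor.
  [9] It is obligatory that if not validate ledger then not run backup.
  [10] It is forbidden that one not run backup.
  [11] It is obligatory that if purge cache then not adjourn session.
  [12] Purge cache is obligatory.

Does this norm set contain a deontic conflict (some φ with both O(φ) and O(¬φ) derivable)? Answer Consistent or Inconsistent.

Consistent

Premise 8 is O(adjourn_session → ¬calibrate_sensor), but O(adjourn_session) is not derivable from the premises, so it does not yield O(¬calibrate_sensor).
So O(¬calibrate_sensor) is not derivable, and the apparent clash with O(calibrate_sensor) does not arise.
A world satisfying every obligation exists (e.g. adjourn_session=false, audit_invoice=false, calibrate_sensor=true, flag_specimen=true, pay_taxes=true, purge_cache=true, run_backup=true, stand_down=false, unfreeze_account=false, validate_ledger=true, verify_audit_trail=false); no atom is both obligatory and forbidden, so the set is consistent.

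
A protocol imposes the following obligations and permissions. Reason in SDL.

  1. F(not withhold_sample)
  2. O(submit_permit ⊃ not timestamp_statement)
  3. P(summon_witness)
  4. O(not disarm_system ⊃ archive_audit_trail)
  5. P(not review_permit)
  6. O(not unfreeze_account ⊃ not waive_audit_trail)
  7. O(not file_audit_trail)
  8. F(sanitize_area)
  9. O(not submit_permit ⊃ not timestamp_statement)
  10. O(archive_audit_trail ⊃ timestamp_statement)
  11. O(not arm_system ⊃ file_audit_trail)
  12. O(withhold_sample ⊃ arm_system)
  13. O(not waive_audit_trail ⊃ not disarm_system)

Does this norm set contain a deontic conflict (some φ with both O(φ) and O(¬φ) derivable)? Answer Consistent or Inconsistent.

Premise 11 is O(not arm_system ⊃ file_audit_trail), but O(not arm_system) is not derivable from the premises, so it does not yield O(file_audit_trail).
So O(file_audit_trail) is not derivable, and the apparent clash with O(not file_audit_trail) does not arise.
A world satisfying every obligation exists (e.g. archive_audit_trail=false, arm_system=true, disarm_system=true, file_audit_trail=false, review_permit=false, sanitize_area=false, submit_permit=false, summon_witness=false, timestamp_statement=false, unfreeze_account=true, waive_audit_trail=true, withhold_sample=true); no atom is both obligatory and forbidden, so the set is consistent.

Consistent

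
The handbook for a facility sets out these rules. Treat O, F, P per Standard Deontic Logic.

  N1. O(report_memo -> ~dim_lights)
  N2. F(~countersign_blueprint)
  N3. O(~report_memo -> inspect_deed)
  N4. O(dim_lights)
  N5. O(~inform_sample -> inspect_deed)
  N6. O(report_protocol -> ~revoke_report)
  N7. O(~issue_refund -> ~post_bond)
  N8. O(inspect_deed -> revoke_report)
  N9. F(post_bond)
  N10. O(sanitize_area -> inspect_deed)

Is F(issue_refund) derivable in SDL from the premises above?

Premise 7 is O(~issue_refund -> ~post_bond); even if O(~post_bond) held, inferring O(~issue_refund) would be affirming the consequent — invalid.
No other premise forces O(~issue_refund). An ideal world satisfying every premise can still have issue_refund true, so F(issue_refund) is not derivable.

No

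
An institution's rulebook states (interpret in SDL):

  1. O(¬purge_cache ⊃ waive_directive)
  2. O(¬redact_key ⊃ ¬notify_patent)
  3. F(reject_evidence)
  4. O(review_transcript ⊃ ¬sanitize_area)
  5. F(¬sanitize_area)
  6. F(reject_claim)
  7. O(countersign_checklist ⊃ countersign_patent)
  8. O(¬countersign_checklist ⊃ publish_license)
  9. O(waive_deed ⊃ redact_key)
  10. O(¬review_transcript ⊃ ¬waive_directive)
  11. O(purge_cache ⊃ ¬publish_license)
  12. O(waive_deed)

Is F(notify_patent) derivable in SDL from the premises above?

No

Premise 2 is O(¬redact_key ⊃ ¬notify_patent), but O(¬redact_key) is not derivable from the premises, so it does not yield O(¬notify_patent).
No other premise forces O(¬notify_patent). An ideal world satisfying every premise can still have notify_patent true, so F(notify_patent) is not derivable.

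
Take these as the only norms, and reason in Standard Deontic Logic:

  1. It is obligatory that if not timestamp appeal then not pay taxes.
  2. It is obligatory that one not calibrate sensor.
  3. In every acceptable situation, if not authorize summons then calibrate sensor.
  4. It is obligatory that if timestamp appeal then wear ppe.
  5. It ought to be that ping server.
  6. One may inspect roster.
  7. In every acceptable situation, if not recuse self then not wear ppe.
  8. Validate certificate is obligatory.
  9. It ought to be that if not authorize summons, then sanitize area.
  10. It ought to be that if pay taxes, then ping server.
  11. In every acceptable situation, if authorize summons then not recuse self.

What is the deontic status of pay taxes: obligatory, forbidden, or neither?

Forbidden

Premise 2 gives O(¬calibrate_sensor).
The contrapositive of premise 3 (O(¬authorize_summons → calibrate_sensor)) is O(¬calibrate_sensor → authorize_summons), and O(¬calibrate_sensor) is already established, so O(authorize_summons).
With premise 11, O(authorize_summons → ¬recuse_self), the K-axiom yields O(¬recuse_self).
From O(¬recuse_self) and premise 7, O(¬recuse_self → ¬wear_ppe), we obtain O(¬wear_ppe).
The contrapositive of premise 4 (O(timestamp_appeal → wear_ppe)) is O(¬wear_ppe → ¬timestamp_appeal), and O(¬wear_ppe) is already established, so O(¬timestamp_appeal).
With premise 1, O(¬timestamp_appeal → ¬pay_taxes), the K-axiom yields O(¬pay_taxes).
Premises 5, 6, 8, 9, 10 do not contribute to this derivation.
Thus O(¬pay_taxes), which is F(pay_taxes): pay_taxes is forbidden.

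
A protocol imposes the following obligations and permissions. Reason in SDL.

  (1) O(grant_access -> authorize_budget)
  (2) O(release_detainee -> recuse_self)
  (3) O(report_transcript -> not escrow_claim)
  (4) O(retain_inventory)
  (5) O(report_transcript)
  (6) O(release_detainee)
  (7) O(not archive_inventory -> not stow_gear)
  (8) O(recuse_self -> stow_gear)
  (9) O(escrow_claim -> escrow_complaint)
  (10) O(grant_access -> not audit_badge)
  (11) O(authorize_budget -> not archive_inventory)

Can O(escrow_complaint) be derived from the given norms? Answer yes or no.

No

Premise 9 is O(escrow_claim -> escrow_complaint), but O(escrow_claim) is not derivable from the premises, so it does not yield O(escrow_complaint).
No other premise forces O(escrow_complaint). An ideal world satisfying every premise can still have escrow_complaint false, so O(escrow_complaint) is not derivable.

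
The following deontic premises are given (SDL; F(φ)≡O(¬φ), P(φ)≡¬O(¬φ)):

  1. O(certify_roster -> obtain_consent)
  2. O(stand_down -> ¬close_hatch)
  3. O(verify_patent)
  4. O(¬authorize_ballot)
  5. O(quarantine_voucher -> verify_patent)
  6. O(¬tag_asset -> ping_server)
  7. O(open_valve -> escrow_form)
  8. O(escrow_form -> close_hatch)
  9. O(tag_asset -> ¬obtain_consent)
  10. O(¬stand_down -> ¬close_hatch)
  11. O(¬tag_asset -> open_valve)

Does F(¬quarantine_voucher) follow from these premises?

No

Premise 5 is O(quarantine_voucher -> verify_patent); even if O(verify_patent) held, inferring O(quarantine_voucher) would be affirming the consequent — invalid.
No other premise forces O(quarantine_voucher). An ideal world satisfying every premise can still have ¬quarantine_voucher true, so F(¬quarantine_voucher) is not derivable.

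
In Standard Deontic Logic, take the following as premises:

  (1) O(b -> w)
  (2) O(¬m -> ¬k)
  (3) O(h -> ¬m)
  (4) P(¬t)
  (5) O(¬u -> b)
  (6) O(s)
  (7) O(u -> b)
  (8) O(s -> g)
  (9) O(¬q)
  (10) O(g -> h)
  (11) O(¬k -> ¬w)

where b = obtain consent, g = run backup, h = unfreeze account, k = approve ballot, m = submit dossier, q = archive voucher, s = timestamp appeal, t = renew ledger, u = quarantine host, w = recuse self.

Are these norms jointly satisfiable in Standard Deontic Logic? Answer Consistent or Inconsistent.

Inconsistent

Premises 5 and 7 cover both cases: O(¬u -> b) and O(u -> b). Since ¬u ∨ u is a tautology, O(b) follows.
From O(b) and premise 1, O(b -> w), we obtain O(w).
Premise 11, O(¬k -> ¬w), contraposes to O(w -> k); with O(w) we get O(k).
Premise 2, O(¬m -> ¬k), contraposes to O(k -> m); with O(k) we get O(m).
Premise 3, O(h -> ¬m), contraposes to O(m -> ¬h); with O(m) we get O(¬h).
The contrapositive of premise 10 (O(g -> h)) is O(¬h -> ¬g), and O(¬h) is already established, so O(¬g).
Premise 8 is O(s -> g); contrapositively O(¬g -> ¬s). Since O(¬g) holds, K gives O(¬s).
But premise 6 directly asserts O(s).
We now have both O(¬s) and O(s) — s is simultaneously obligatory and forbidden, violating the D-axiom.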